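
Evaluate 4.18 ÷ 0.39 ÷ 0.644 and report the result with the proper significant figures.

17

4.18 ÷ 0.39 ÷ 0.644 = 16.6427775123…
Multiplication/division keeps the fewest significant figures: 4.18 → 3 s.f., 0.39 → 2 s.f., 0.644 → 3 s.f.; limit is 2.
Rounded to 2 significant figures: 17.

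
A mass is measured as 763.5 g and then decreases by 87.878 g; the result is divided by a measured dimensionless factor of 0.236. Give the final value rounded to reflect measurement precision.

2.86 × 10^3 g

763.5 g − 87.878 g = 675.622 g; the difference is limited to 1 decimal place (4 s.f.).
Carrying full precision, 675.622 ÷ 0.236 = 2862.80508475… g; 0.236 has 3 s.f., so the result keeps min(4, 3) = 3 s.f.
Rounded to 3 significant figures: 2.86 × 10^3 g.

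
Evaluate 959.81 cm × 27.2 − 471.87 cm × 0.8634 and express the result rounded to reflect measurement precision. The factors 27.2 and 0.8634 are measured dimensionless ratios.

959.81 × 27.2 = 26106.832 → 2.61 × 10^4 cm (3 s.f., last digit at the 10^2 place).
471.87 × 0.8634 = 407.412558 → 4.074 × 10^2 cm (4 s.f., last digit at the 10^-1 place).
Difference: 25699.419442 cm; keep the coarser place, 10^2.
Result: 2.57 × 10^4 cm.

2.57 × 10^4 cm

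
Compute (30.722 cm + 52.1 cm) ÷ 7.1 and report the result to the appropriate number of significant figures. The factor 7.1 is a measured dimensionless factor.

30.722 cm + 52.1 cm = 82.822 cm; the sum is limited to 1 decimal place (3 s.f.).
Carrying full precision, 82.822 ÷ 7.1 = 11.6650704225… cm; 7.1 has 2 s.f., so the result keeps min(3, 2) = 2 s.f.
Rounded to 2 significant figures: 12 cm.

12 cm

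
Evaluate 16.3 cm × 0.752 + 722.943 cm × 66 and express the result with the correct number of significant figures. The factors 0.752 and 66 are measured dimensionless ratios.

16.3 × 0.752 = 12.2576 → 12.3 cm (3 s.f., last digit at the 10^-1 place).
722.943 × 66 = 47714.238 → 4.8 × 10⁴ cm (2 s.f., last digit at the 10^3 place).
Sum: 47726.4956 cm; keep the coarser place, 10^3.
Result: 4.8 × 10⁴ cm.

4.8 × 10⁴ cm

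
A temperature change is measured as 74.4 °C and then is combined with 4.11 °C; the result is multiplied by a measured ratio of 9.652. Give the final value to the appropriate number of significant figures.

758 °C

74.4 °C + 4.11 °C = 78.51 °C; the sum is limited to 1 decimal place (3 s.f.).
Carrying full precision, 78.51 × 9.652 = 757.77852 °C; 9.652 has 4 s.f., so the result keeps min(3, 4) = 3 s.f.
Rounded to 3 significant figures: 758 °C.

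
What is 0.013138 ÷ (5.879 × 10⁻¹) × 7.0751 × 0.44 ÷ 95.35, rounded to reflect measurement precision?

0.013138 ÷ (5.879 × 10⁻¹) × 7.0751 × 0.44 ÷ 95.35 = 0.000729609296517…
Multiplication/division keeps the fewest significant figures: 0.013138 → 5 s.f., 5.879 × 10⁻¹ → 4 s.f., 7.0751 → 5 s.f., 0.44 → 2 s.f., 95.35 → 4 s.f.; limit is 2.
Rounded to 2 significant figures: 7.3 × 10⁻⁴.

7.3 × 10⁻⁴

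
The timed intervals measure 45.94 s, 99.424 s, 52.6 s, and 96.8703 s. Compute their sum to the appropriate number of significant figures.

294.8 s

45.94 s + 99.424 s + 52.6 s + 96.8703 s = 294.8343 s.
Addition/subtraction keeps the fewest decimal places: 45.94 → 2 decimal places, 99.424 → 3 decimal places, 52.6 → 1 decimal place, 96.8703 → 4 decimal places; limit is 1.
Rounded to 1 decimal place: 294.8 s.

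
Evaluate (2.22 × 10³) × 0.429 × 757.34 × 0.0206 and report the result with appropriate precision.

(2.22 × 10³) × 0.429 × 757.34 × 0.0206 = 14858.2746655…
Multiplication/division keeps the fewest significant figures: 2.22 × 10³ → 3 s.f., 0.429 → 3 s.f., 757.34 → 5 s.f., 0.0206 → 3 s.f.; limit is 3.
Rounded to 3 significant figures: 1.49 × 10⁴.

1.49 × 10⁴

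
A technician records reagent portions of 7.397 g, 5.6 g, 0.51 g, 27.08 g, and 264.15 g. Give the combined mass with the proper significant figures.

7.397 g + 5.6 g + 0.51 g + 27.08 g + 264.15 g = 304.737 g.
Addition/subtraction keeps the fewest decimal places: 7.397 → 3 decimal places, 5.6 → 1 decimal place, 0.51 → 2 decimal places, 27.08 → 2 decimal places, 264.15 → 2 decimal places; limit is 1.
Rounded to 1 decimal place: 304.7 g.

304.7 g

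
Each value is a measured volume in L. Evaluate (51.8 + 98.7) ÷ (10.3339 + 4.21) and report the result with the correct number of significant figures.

10.35

51.8 + 98.7 = 150.5, limited to 1 d.p. → 4 s.f.; 10.3339 + 4.21 = 14.5439, limited to 2 d.p. → 4 s.f.
Carrying full precision, 150.5 ÷ 14.5439 = 10.3479809405…; keep min(4, 4) = 4 s.f.
Rounded to 4 significant figures: 10.35.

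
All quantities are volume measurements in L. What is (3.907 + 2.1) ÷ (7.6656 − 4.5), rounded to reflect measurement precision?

1.9

3.907 + 2.1 = 6.007, limited to 1 d.p. → 2 s.f.; 7.6656 − 4.5 = 3.1656, limited to 1 d.p. → 2 s.f.
Carrying full precision, 6.007 ÷ 3.1656 = 1.89758655547…; keep min(2, 2) = 2 s.f.
Rounded to 2 significant figures: 1.9.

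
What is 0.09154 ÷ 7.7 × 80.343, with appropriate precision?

0.09154 ÷ 7.7 × 80.343 = 0.955142625974…
Multiplication/division keeps the fewest significant figures: 0.09154 → 4 s.f., 7.7 → 2 s.f., 80.343 → 5 s.f.; limit is 2.
Rounded to 2 significant figures: 0.96.

0.96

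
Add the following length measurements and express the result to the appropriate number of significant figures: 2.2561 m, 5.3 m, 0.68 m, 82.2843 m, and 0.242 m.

90.8 m

2.2561 m + 5.3 m + 0.68 m + 82.2843 m + 0.242 m = 90.7624 m.
Addition/subtraction keeps the fewest decimal places: 2.2561 → 4 decimal places, 5.3 → 1 decimal place, 0.68 → 2 decimal places, 82.2843 → 4 decimal places, 0.242 → 3 decimal places; limit is 1.
Rounded to 1 decimal place: 90.8 m.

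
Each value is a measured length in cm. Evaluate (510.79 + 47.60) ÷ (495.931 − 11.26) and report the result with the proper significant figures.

510.79 + 47.60 = 558.39, limited to 2 d.p. → 5 s.f.; 495.931 − 11.26 = 484.671, limited to 2 d.p. → 5 s.f.
Carrying full precision, 558.39 ÷ 484.671 = 1.15210111601…; keep min(5, 5) = 5 s.f.
Rounded to 5 significant figures: 1.1521.

1.1521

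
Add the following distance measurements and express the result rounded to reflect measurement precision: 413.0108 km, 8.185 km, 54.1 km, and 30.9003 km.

413.0108 km + 8.185 km + 54.1 km + 30.9003 km = 506.1961 km.
Addition/subtraction keeps the fewest decimal places: 413.0108 → 4 decimal places, 8.185 → 3 decimal places, 54.1 → 1 decimal place, 30.9003 → 4 decimal places; limit is 1.
Rounded to 1 decimal place: 506.2 km.

506.2 km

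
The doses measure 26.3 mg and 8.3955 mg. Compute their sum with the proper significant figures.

26.3 mg + 8.3955 mg = 34.6955 mg.
Addition/subtraction keeps the fewest decimal places: 26.3 → 1 decimal place, 8.3955 → 4 decimal places; limit is 1.
Rounded to 1 decimal place: 34.7 mg.

34.7 mg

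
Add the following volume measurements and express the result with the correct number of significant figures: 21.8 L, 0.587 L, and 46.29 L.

21.8 L + 0.587 L + 46.29 L = 68.677 L.
Addition/subtraction keeps the fewest decimal places: 21.8 → 1 decimal place, 0.587 → 3 decimal places, 46.29 → 2 decimal places; limit is 1.
Rounded to 1 decimal place: 68.7 L.

68.7 L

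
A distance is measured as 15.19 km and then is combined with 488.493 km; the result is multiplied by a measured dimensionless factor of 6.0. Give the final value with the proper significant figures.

15.19 km + 488.493 km = 503.683 km; the sum is limited to 2 decimal places (5 s.f.).
Carrying full precision, 503.683 × 6.0 = 3022.098 km; 6.0 has 2 s.f., so the result keeps min(5, 2) = 2 s.f.
Rounded to 2 significant figures: 3.0 × 10^3 km.

3.0 × 10^3 km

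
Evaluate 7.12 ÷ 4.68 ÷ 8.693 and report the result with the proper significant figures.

0.175

7.12 ÷ 4.68 ÷ 8.693 = 0.175010643203…
Multiplication/division keeps the fewest significant figures: 7.12 → 3 s.f., 4.68 → 3 s.f., 8.693 → 4 s.f.; limit is 3.
Rounded to 3 significant figures: 0.175.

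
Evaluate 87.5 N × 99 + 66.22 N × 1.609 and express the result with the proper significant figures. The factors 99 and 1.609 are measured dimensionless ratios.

87.5 × 99 = 8662.5 → 8.7 × 10^3 N (2 s.f., last digit at the 10^2 place).
66.22 × 1.609 = 106.54798 → 106.5 N (4 s.f., last digit at the 10^-1 place).
Sum: 8769.04798 N; keep the coarser place, 10^2.
Result: 8.8 × 10^3 N.

8.8 × 10^3 N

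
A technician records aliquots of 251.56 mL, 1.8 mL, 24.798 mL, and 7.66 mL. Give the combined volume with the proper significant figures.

285.8 mL

251.56 mL + 1.8 mL + 24.798 mL + 7.66 mL = 285.818 mL.
Addition/subtraction keeps the fewest decimal places: 251.56 → 2 decimal places, 1.8 → 1 decimal place, 24.798 → 3 decimal places, 7.66 → 2 decimal places; limit is 1.
Rounded to 1 decimal place: 285.8 mL.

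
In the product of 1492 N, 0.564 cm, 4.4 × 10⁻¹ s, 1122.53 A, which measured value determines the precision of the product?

1492 N → 4 s.f.; 0.564 cm → 3 s.f.; 4.4 × 10⁻¹ s → 2 s.f.; 1122.53 A → 6 s.f.
The fewest is 2 significant figures, from 4.4 × 10⁻¹ s.

4.4 × 10⁻¹ s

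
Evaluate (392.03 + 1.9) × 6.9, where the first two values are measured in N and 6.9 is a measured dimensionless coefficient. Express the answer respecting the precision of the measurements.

392.03 N + 1.9 N = 393.93 N; the sum is limited to 1 decimal place (4 s.f.).
Carrying full precision, 393.93 × 6.9 = 2718.117 N; 6.9 has 2 s.f., so the result keeps min(4, 2) = 2 s.f.
Rounded to 2 significant figures: 2.7 × 10^3 N.

2.7 × 10^3 N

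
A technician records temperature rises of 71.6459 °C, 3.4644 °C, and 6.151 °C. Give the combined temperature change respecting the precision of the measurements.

71.6459 °C + 3.4644 °C + 6.151 °C = 81.2613 °C.
Addition/subtraction keeps the fewest decimal places: 71.6459 → 4 decimal places, 3.4644 → 4 decimal places, 6.151 → 3 decimal places; limit is 3.
Rounded to 3 decimal places: 81.261 °C.

81.261 °C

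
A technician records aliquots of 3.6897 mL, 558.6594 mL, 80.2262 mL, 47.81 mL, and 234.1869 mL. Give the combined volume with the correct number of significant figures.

924.57 mL

3.6897 mL + 558.6594 mL + 80.2262 mL + 47.81 mL + 234.1869 mL = 924.5722 mL.
Addition/subtraction keeps the fewest decimal places: 3.6897 → 4 decimal places, 558.6594 → 4 decimal places, 80.2262 → 4 decimal places, 47.81 → 2 decimal places, 234.1869 → 4 decimal places; limit is 2.
Rounded to 2 decimal places: 924.57 mL.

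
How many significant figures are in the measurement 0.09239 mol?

4

0.09239: leading zeros are not significant.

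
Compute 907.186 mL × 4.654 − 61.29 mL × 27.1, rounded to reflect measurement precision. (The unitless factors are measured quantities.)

907.186 × 4.654 = 4222.043644 → 4222 mL (4 s.f., last digit at the 10^0 place).
61.29 × 27.1 = 1660.959 → 1.66 × 10³ mL (3 s.f., last digit at the 10^1 place).
Difference: 2561.084644 mL; keep the coarser place, 10^1.
Result: 2.56 × 10³ mL.

2.56 × 10³ mL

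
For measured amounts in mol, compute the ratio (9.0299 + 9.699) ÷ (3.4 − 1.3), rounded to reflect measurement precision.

9.0299 + 9.699 = 18.7289, limited to 3 d.p. → 5 s.f.; 3.4 − 1.3 = 2.1, limited to 1 d.p. → 2 s.f.
Carrying full precision, 18.7289 ÷ 2.1 = 8.91852380952…; keep min(5, 2) = 2 s.f.
Rounded to 2 significant figures: 8.9.

8.9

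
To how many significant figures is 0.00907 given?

3

0.00907: leading zeros are not significant; zeros between nonzero digits are significant.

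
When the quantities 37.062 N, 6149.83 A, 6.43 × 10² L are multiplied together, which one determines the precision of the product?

37.062 N → 5 s.f.; 6149.83 A → 6 s.f.; 6.43 × 10² L → 3 s.f.
The fewest is 3 significant figures, from 6.43 × 10² L.

6.43 × 10² L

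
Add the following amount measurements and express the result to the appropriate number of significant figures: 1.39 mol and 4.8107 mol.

6.20 mol

1.39 mol + 4.8107 mol = 6.2007 mol.
Addition/subtraction keeps the fewest decimal places: 1.39 → 2 decimal places, 4.8107 → 4 decimal places; limit is 2.
Rounded to 2 decimal places: 6.20 mol.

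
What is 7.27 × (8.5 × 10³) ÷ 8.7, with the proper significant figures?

7.1 × 10³

7.27 × (8.5 × 10³) ÷ 8.7 = 7102.87356322…
Multiplication/division keeps the fewest significant figures: 7.27 → 3 s.f., 8.5 × 10³ → 2 s.f., 8.7 → 2 s.f.; limit is 2.
Rounded to 2 significant figures: 7.1 × 10³.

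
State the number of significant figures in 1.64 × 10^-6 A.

3

1.64 × 10^-6: in scientific notation every digit of the coefficient is significant.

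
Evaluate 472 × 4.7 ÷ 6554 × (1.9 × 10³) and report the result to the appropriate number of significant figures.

472 × 4.7 ÷ 6554 × (1.9 × 10³) = 643.112602991…
Multiplication/division keeps the fewest significant figures: 472 → 3 s.f., 4.7 → 2 s.f., 6554 → 4 s.f., 1.9 × 10³ → 2 s.f.; limit is 2.
Rounded to 2 significant figures: 6.4 × 10².

6.4 × 10²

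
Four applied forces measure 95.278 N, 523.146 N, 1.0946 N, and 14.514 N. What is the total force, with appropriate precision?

95.278 N + 523.146 N + 1.0946 N + 14.514 N = 634.0326 N.
Addition/subtraction keeps the fewest decimal places: 95.278 → 3 decimal places, 523.146 → 3 decimal places, 1.0946 → 4 decimal places, 14.514 → 3 decimal places; limit is 3.
Rounded to 3 decimal places: 634.033 N.

634.033 N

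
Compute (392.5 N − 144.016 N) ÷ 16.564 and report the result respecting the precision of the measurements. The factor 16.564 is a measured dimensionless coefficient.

392.5 N − 144.016 N = 248.484 N; the difference is limited to 1 decimal place (4 s.f.).
Carrying full precision, 248.484 ÷ 16.564 = 15.0014489254… N; 16.564 has 5 s.f., so the result keeps min(4, 5) = 4 s.f.
Rounded to 4 significant figures: 15.00 N.

15.00 N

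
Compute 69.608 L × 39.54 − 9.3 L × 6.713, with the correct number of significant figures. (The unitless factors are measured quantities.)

69.608 × 39.54 = 2752.30032 → 2752 L (4 s.f., last digit at the 10^0 place).
9.3 × 6.713 = 62.4309 → 62 L (2 s.f., last digit at the 10^0 place).
Difference: 2689.86942 L; keep the coarser place, 10^0.
Result: 2.690 × 10^3 L.

2.690 × 10^3 L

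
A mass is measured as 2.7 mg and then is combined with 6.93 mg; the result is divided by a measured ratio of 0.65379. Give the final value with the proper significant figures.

2.7 mg + 6.93 mg = 9.63 mg; the sum is limited to 1 decimal place (2 s.f.).
Carrying full precision, 9.63 ÷ 0.65379 = 14.7295002983… mg; 0.65379 has 5 s.f., so the result keeps min(2, 5) = 2 s.f.
Rounded to 2 significant figures: 15 mg.

15 mg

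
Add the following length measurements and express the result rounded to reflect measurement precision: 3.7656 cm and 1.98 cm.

5.75 cm

3.7656 cm + 1.98 cm = 5.7456 cm.
Addition/subtraction keeps the fewest decimal places: 3.7656 → 4 decimal places, 1.98 → 2 decimal places; limit is 2.
Rounded to 2 decimal places: 5.75 cm.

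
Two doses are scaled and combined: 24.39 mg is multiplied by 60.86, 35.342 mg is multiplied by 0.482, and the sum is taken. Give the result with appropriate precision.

24.39 × 60.86 = 1484.3754 → 1484 mg (4 s.f., last digit at the 10^0 place).
35.342 × 0.482 = 17.034844 → 17.0 mg (3 s.f., last digit at the 10^-1 place).
Sum: 1501.410244 mg; keep the coarser place, 10^0.
Result: 1501 mg.

1501 mg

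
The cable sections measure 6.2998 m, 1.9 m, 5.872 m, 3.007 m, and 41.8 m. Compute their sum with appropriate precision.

58.9 m

6.2998 m + 1.9 m + 5.872 m + 3.007 m + 41.8 m = 58.8788 m.
Addition/subtraction keeps the fewest decimal places: 6.2998 → 4 decimal places, 1.9 → 1 decimal place, 5.872 → 3 decimal places, 3.007 → 3 decimal places, 41.8 → 1 decimal place; limit is 1.
Rounded to 1 decimal place: 58.9 m.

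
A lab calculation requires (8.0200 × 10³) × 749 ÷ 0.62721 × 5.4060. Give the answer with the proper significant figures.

(8.0200 × 10³) × 749 ÷ 0.62721 × 5.4060 = 51774898.1681…
Multiplication/division keeps the fewest significant figures: 8.0200 × 10³ → 5 s.f., 749 → 3 s.f., 0.62721 → 5 s.f., 5.4060 → 5 s.f.; limit is 3.
Rounded to 3 significant figures: 5.18 × 10⁷.

5.18 × 10⁷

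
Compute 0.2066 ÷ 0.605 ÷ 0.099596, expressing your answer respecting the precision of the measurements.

0.2066 ÷ 0.605 ÷ 0.099596 = 3.42872809456…
Multiplication/division keeps the fewest significant figures: 0.2066 → 4 s.f., 0.605 → 3 s.f., 0.099596 → 5 s.f.; limit is 3.
Rounded to 3 significant figures: 3.43.

3.43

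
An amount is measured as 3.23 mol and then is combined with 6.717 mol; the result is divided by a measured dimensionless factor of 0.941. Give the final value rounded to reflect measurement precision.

10.6 mol

3.23 mol + 6.717 mol = 9.947 mol; the sum is limited to 2 decimal places (3 s.f.).
Carrying full precision, 9.947 ÷ 0.941 = 10.5706695005… mol; 0.941 has 3 s.f., so the result keeps min(3, 3) = 3 s.f.
Rounded to 3 significant figures: 10.6 mol.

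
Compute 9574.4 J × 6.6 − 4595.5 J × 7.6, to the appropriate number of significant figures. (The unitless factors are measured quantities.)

9574.4 × 6.6 = 63191.04 → 6.3 × 10⁴ J (2 s.f., last digit at the 10^3 place).
4595.5 × 7.6 = 34925.8 → 3.5 × 10⁴ J (2 s.f., last digit at the 10^3 place).
Difference: 28265.24 J; keep the coarser place, 10^3.
Result: 2.8 × 10⁴ J.

2.8 × 10⁴ J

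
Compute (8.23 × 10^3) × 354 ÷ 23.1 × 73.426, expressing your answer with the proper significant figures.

9.26 × 10^6

(8.23 × 10^3) × 354 ÷ 23.1 × 73.426 = 9260639.69351…
Multiplication/division keeps the fewest significant figures: 8.23 × 10^3 → 3 s.f., 354 → 3 s.f., 23.1 → 3 s.f., 73.426 → 5 s.f.; limit is 3.
Rounded to 3 significant figures: 9.26 × 10^6.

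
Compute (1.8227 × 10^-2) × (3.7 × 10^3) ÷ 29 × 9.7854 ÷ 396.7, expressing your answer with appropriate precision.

(1.8227 × 10^-2) × (3.7 × 10^3) ÷ 29 × 9.7854 ÷ 396.7 = 0.0573634551828…
Multiplication/division keeps the fewest significant figures: 1.8227 × 10^-2 → 5 s.f., 3.7 × 10^3 → 2 s.f., 29 → 2 s.f., 9.7854 → 5 s.f., 396.7 → 4 s.f.; limit is 2.
Rounded to 2 significant figures: 0.057.

0.057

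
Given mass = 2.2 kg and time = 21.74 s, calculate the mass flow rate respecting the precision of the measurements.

mass flow rate = 2.2 kg ÷ 21.74 s = 0.101195952162… kg/s.
2.2 has 2 significant figures; 21.74 has 4.
Division/multiplication keeps the fewest: 2 significant figures.
Rounded: 0.10 kg/s.

0.10 kg/s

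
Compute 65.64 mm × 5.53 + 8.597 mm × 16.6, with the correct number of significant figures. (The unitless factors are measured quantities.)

506 mm

65.64 × 5.53 = 362.9892 → 3.63 × 10² mm (3 s.f., last digit at the 10^0 place).
8.597 × 16.6 = 142.7102 → 143 mm (3 s.f., last digit at the 10^0 place).
Sum: 505.6994 mm; keep the coarser place, 10^0.
Result: 506 mm.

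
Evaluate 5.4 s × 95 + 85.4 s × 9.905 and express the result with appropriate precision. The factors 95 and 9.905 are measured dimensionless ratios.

1.36 × 10^3 s

5.4 × 95 = 513 → 5.1 × 10^2 s (2 s.f., last digit at the 10^1 place).
85.4 × 9.905 = 845.887 → 846 s (3 s.f., last digit at the 10^0 place).
Sum: 1358.887 s; keep the coarser place, 10^1.
Result: 1.36 × 10^3 s.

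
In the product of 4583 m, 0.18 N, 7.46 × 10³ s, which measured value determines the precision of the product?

0.18 N

4583 m → 4 s.f.; 0.18 N → 2 s.f.; 7.46 × 10³ s → 3 s.f.
The fewest is 2 significant figures, from 0.18 N.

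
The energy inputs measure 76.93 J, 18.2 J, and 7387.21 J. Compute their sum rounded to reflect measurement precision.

7482.3 J

76.93 J + 18.2 J + 7387.21 J = 7482.34 J.
Addition/subtraction keeps the fewest decimal places: 76.93 → 2 decimal places, 18.2 → 1 decimal place, 7387.21 → 2 decimal places; limit is 1.
Rounded to 1 decimal place: 7482.3 J.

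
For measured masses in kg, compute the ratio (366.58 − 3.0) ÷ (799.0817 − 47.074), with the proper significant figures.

0.4835

366.58 − 3.0 = 363.58, limited to 1 d.p. → 4 s.f.; 799.0817 − 47.074 = 752.0077, limited to 3 d.p. → 6 s.f.
Carrying full precision, 363.58 ÷ 752.0077 = 0.483479092036…; keep min(4, 6) = 4 s.f.
Rounded to 4 significant figures: 0.4835.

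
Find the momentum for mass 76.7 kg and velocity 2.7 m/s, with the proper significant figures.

momentum = 76.7 kg × 2.7 m/s = 207.09 kg·m/s.
76.7 has 3 significant figures; 2.7 has 2.
Division/multiplication keeps the fewest: 2 significant figures.
Rounded: 2.1 × 10² kg·m/s.

2.1 × 10² kg·m/s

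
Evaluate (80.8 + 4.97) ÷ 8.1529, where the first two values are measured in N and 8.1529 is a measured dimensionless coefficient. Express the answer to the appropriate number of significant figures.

80.8 N + 4.97 N = 85.77 N; the sum is limited to 1 decimal place (3 s.f.).
Carrying full precision, 85.77 ÷ 8.1529 = 10.5201830024… N; 8.1529 has 5 s.f., so the result keeps min(3, 5) = 3 s.f.
Rounded to 3 significant figures: 10.5 N.

10.5 N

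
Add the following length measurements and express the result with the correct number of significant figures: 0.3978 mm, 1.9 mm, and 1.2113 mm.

3.5 mm

0.3978 mm + 1.9 mm + 1.2113 mm = 3.5091 mm.
Addition/subtraction keeps the fewest decimal places: 0.3978 → 4 decimal places, 1.9 → 1 decimal place, 1.2113 → 4 decimal places; limit is 1.
Rounded to 1 decimal place: 3.5 mm.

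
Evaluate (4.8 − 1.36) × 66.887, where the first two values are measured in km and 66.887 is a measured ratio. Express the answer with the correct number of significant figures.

2.3 × 10² km

4.8 km − 1.36 km = 3.44 km; the difference is limited to 1 decimal place (2 s.f.).
Carrying full precision, 3.44 × 66.887 = 230.09128 km; 66.887 has 5 s.f., so the result keeps min(2, 5) = 2 s.f.
Rounded to 2 significant figures: 2.3 × 10² km.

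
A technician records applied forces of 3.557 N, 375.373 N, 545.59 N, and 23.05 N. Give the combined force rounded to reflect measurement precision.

947.57 N

3.557 N + 375.373 N + 545.59 N + 23.05 N = 947.570 N.
Addition/subtraction keeps the fewest decimal places: 3.557 → 3 decimal places, 375.373 → 3 decimal places, 545.59 → 2 decimal places, 23.05 → 2 decimal places; limit is 2.
Rounded to 2 decimal places: 947.57 N.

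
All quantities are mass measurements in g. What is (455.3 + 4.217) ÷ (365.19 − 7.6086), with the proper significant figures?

1.285

455.3 + 4.217 = 459.517, limited to 1 d.p. → 4 s.f.; 365.19 − 7.6086 = 357.5814, limited to 2 d.p. → 5 s.f.
Carrying full precision, 459.517 ÷ 357.5814 = 1.28506963729…; keep min(4, 5) = 4 s.f.
Rounded to 4 significant figures: 1.285.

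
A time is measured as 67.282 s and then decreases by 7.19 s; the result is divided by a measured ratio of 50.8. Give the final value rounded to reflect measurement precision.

1.18 s

67.282 s − 7.19 s = 60.092 s; the difference is limited to 2 decimal places (4 s.f.).
Carrying full precision, 60.092 ÷ 50.8 = 1.18291338583… s; 50.8 has 3 s.f., so the result keeps min(4, 3) = 3 s.f.
Rounded to 3 significant figures: 1.18 s.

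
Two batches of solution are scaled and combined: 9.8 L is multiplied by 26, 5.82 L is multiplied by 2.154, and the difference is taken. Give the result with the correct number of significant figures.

2.4 × 10^2 L

9.8 × 26 = 254.8 → 2.5 × 10^2 L (2 s.f., last digit at the 10^1 place).
5.82 × 2.154 = 12.53628 → 12.5 L (3 s.f., last digit at the 10^-1 place).
Difference: 242.26372 L; keep the coarser place, 10^1.
Result: 2.4 × 10^2 L.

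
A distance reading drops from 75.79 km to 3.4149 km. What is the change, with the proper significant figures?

72.38 km

75.79 km − 3.4149 km = 72.3751 km.
Addition/subtraction keeps the fewest decimal places: 75.79 → 2 decimal places, 3.4149 → 4 decimal places; limit is 2.
Rounded to 2 decimal places: 72.38 km.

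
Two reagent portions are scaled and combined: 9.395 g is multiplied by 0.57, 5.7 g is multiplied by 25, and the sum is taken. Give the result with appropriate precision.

1.5 × 10² g

9.395 × 0.57 = 5.35515 → 5.4 g (2 s.f., last digit at the 10^-1 place).
5.7 × 25 = 142.5 → 1.4 × 10² g (2 s.f., last digit at the 10^1 place).
Sum: 147.85515 g; keep the coarser place, 10^1.
Result: 1.5 × 10² g.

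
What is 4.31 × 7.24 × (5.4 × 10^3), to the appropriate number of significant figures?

1.7 × 10^5

4.31 × 7.24 × (5.4 × 10^3) = 168503.76
Multiplication/division keeps the fewest significant figures: 4.31 → 3 s.f., 7.24 → 3 s.f., 5.4 × 10^3 → 2 s.f.; limit is 2.
Rounded to 2 significant figures: 1.7 × 10^5.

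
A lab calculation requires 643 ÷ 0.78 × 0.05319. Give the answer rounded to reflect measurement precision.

44

643 ÷ 0.78 × 0.05319 = 43.8476538462…
Multiplication/division keeps the fewest significant figures: 643 → 3 s.f., 0.78 → 2 s.f., 0.05319 → 4 s.f.; limit is 2.
Rounded to 2 significant figures: 44.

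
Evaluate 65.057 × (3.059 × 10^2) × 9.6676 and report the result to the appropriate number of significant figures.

65.057 × (3.059 × 10^2) × 9.6676 = 192394.291774…
Multiplication/division keeps the fewest significant figures: 65.057 → 5 s.f., 3.059 × 10^2 → 4 s.f., 9.6676 → 5 s.f.; limit is 4.
Rounded to 4 significant figures: 1.924 × 10^5.

1.924 × 10^5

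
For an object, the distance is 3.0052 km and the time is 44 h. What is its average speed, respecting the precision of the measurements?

0.068 km/h

average speed = 3.0052 km ÷ 44 h = 0.0683 km/h.
3.0052 has 5 significant figures; 44 has 2.
Division/multiplication keeps the fewest: 2 significant figures.
Rounded: 0.068 km/h.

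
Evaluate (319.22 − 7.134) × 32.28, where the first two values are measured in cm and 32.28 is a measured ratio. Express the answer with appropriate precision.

1.007 × 10⁴ cm

319.22 cm − 7.134 cm = 312.086 cm; the difference is limited to 2 decimal places (5 s.f.).
Carrying full precision, 312.086 × 32.28 = 10074.13608 cm; 32.28 has 4 s.f., so the result keeps min(5, 4) = 4 s.f.
Rounded to 4 significant figures: 1.007 × 10⁴ cm.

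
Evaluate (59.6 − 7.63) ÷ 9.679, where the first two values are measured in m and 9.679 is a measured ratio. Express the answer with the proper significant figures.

59.6 m − 7.63 m = 51.97 m; the difference is limited to 1 decimal place (3 s.f.).
Carrying full precision, 51.97 ÷ 9.679 = 5.36935633846… m; 9.679 has 4 s.f., so the result keeps min(3, 4) = 3 s.f.
Rounded to 3 significant figures: 5.37 m.

5.37 m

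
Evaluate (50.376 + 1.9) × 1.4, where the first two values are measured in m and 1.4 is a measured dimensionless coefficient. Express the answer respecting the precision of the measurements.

50.376 m + 1.9 m = 52.276 m; the sum is limited to 1 decimal place (3 s.f.).
Carrying full precision, 52.276 × 1.4 = 73.1864 m; 1.4 has 2 s.f., so the result keeps min(3, 2) = 2 s.f.
Rounded to 2 significant figures: 73 m.

73 m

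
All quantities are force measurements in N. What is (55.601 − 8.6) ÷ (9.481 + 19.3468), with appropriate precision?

1.63

55.601 − 8.6 = 47.001, limited to 1 d.p. → 3 s.f.; 9.481 + 19.3468 = 28.8278, limited to 3 d.p. → 5 s.f.
Carrying full precision, 47.001 ÷ 28.8278 = 1.63040537259…; keep min(3, 5) = 3 s.f.
Rounded to 3 significant figures: 1.63.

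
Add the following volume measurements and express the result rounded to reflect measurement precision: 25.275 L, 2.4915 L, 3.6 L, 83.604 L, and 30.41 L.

1.454 × 10² L

25.275 L + 2.4915 L + 3.6 L + 83.604 L + 30.41 L = 145.3805 L.
Addition/subtraction keeps the fewest decimal places: 25.275 → 3 decimal places, 2.4915 → 4 decimal places, 3.6 → 1 decimal place, 83.604 → 3 decimal places, 30.41 → 2 decimal places; limit is 1.
Rounded to 1 decimal place: 1.454 × 10² L.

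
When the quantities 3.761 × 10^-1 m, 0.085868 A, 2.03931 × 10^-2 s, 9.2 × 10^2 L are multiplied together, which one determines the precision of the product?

9.2 × 10^2 L

3.761 × 10^-1 m → 4 s.f.; 0.085868 A → 5 s.f.; 2.03931 × 10^-2 s → 6 s.f.; 9.2 × 10^2 L → 2 s.f.
The fewest is 2 significant figures, from 9.2 × 10^2 L.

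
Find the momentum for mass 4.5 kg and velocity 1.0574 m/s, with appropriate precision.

momentum = 4.5 kg × 1.0574 m/s = 4.7583 kg·m/s.
4.5 has 2 significant figures; 1.0574 has 5.
Division/multiplication keeps the fewest: 2 significant figures.
Rounded: 4.8 kg·m/s.

4.8 kg·m/s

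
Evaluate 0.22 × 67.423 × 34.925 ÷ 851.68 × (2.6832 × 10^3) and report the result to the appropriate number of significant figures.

1.6 × 10^3

0.22 × 67.423 × 34.925 ÷ 851.68 × (2.6832 × 10^3) = 1632.08872549…
Multiplication/division keeps the fewest significant figures: 0.22 → 2 s.f., 67.423 → 5 s.f., 34.925 → 5 s.f., 851.68 → 5 s.f., 2.6832 × 10^3 → 5 s.f.; limit is 2.
Rounded to 2 significant figures: 1.6 × 10^3.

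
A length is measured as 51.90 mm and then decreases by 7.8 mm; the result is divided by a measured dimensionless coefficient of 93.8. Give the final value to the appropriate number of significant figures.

51.90 mm − 7.8 mm = 44.10 mm; the difference is limited to 1 decimal place (3 s.f.).
Carrying full precision, 44.10 ÷ 93.8 = 0.470149253731… mm; 93.8 has 3 s.f., so the result keeps min(3, 3) = 3 s.f.
Rounded to 3 significant figures: 0.470 mm.

0.470 mm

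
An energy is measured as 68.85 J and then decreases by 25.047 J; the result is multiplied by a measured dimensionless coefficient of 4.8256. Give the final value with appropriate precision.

211.4 J

68.85 J − 25.047 J = 43.803 J; the difference is limited to 2 decimal places (4 s.f.).
Carrying full precision, 43.803 × 4.8256 = 211.3757568 J; 4.8256 has 5 s.f., so the result keeps min(4, 5) = 4 s.f.
Rounded to 4 significant figures: 211.4 J.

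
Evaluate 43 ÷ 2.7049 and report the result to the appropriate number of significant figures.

43 ÷ 2.7049 = 15.8970756775…
Multiplication/division keeps the fewest significant figures: 43 → 2 s.f., 2.7049 → 5 s.f.; limit is 2.
Rounded to 2 significant figures: 16.

16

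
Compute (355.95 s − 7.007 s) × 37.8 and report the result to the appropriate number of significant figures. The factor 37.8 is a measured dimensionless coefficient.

355.95 s − 7.007 s = 348.943 s; the difference is limited to 2 decimal places (5 s.f.).
Carrying full precision, 348.943 × 37.8 = 13190.0454 s; 37.8 has 3 s.f., so the result keeps min(5, 3) = 3 s.f.
Rounded to 3 significant figures: 1.32 × 10⁴ s.

1.32 × 10⁴ s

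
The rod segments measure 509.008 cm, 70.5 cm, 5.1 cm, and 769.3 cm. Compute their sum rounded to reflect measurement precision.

1353.9 cm

509.008 cm + 70.5 cm + 5.1 cm + 769.3 cm = 1353.908 cm.
Addition/subtraction keeps the fewest decimal places: 509.008 → 3 decimal places, 70.5 → 1 decimal place, 5.1 → 1 decimal place, 769.3 → 1 decimal place; limit is 1.
Rounded to 1 decimal place: 1353.9 cm.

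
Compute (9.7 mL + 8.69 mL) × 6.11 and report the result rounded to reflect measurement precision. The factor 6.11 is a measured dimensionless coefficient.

112 mL

9.7 mL + 8.69 mL = 18.39 mL; the sum is limited to 1 decimal place (3 s.f.).
Carrying full precision, 18.39 × 6.11 = 112.3629 mL; 6.11 has 3 s.f., so the result keeps min(3, 3) = 3 s.f.
Rounded to 3 significant figures: 112 mL.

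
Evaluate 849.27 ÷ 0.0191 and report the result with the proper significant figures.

4.45 × 10⁴

849.27 ÷ 0.0191 = 44464.3979058…
Multiplication/division keeps the fewest significant figures: 849.27 → 5 s.f., 0.0191 → 3 s.f.; limit is 3.
Rounded to 3 significant figures: 4.45 × 10⁴.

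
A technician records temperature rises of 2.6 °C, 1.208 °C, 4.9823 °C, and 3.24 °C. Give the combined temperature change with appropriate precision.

2.6 °C + 1.208 °C + 4.9823 °C + 3.24 °C = 12.0303 °C.
Addition/subtraction keeps the fewest decimal places: 2.6 → 1 decimal place, 1.208 → 3 decimal places, 4.9823 → 4 decimal places, 3.24 → 2 decimal places; limit is 1.
Rounded to 1 decimal place: 12.0 °C.

12.0 °C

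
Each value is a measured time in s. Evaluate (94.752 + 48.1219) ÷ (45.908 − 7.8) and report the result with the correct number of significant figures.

94.752 + 48.1219 = 142.8739, limited to 3 d.p. → 6 s.f.; 45.908 − 7.8 = 38.108, limited to 1 d.p. → 3 s.f.
Carrying full precision, 142.8739 ÷ 38.108 = 3.74918389839…; keep min(6, 3) = 3 s.f.
Rounded to 3 significant figures: 3.75.

3.75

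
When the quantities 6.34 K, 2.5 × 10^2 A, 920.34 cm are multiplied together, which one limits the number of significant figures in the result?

2.5 × 10^2 A

6.34 K → 3 s.f.; 2.5 × 10^2 A → 2 s.f.; 920.34 cm → 5 s.f.
The fewest is 2 significant figures, from 2.5 × 10^2 A.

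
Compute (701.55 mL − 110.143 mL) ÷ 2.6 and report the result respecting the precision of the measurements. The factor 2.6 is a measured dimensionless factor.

2.3 × 10² mL

701.55 mL − 110.143 mL = 591.407 mL; the difference is limited to 2 decimal places (5 s.f.).
Carrying full precision, 591.407 ÷ 2.6 = 227.464230769… mL; 2.6 has 2 s.f., so the result keeps min(5, 2) = 2 s.f.
Rounded to 2 significant figures: 2.3 × 10² mL.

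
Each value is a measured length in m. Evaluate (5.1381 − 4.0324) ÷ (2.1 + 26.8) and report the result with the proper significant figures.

0.0383

5.1381 − 4.0324 = 1.1057, limited to 4 d.p. → 5 s.f.; 2.1 + 26.8 = 28.9, limited to 1 d.p. → 3 s.f.
Carrying full precision, 1.1057 ÷ 28.9 = 0.0382595155709…; keep min(5, 3) = 3 s.f.
Rounded to 3 significant figures: 0.0383.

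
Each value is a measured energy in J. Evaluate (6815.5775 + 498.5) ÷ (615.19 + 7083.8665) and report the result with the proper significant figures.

0.95000

6815.5775 + 498.5 = 7314.0775, limited to 1 d.p. → 5 s.f.; 615.19 + 7083.8665 = 7699.0565, limited to 2 d.p. → 6 s.f.
Carrying full precision, 7314.0775 ÷ 7699.0565 = 0.949996600233…; keep min(5, 6) = 5 s.f.
Rounded to 5 significant figures: 0.95000.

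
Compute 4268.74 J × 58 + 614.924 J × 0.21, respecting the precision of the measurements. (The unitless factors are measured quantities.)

4268.74 × 58 = 247586.92 → 2.5 × 10^5 J (2 s.f., last digit at the 10^4 place).
614.924 × 0.21 = 129.13404 → 1.3 × 10^2 J (2 s.f., last digit at the 10^1 place).
Sum: 247716.05404 J; keep the coarser place, 10^4.
Result: 2.5 × 10^5 J.

2.5 × 10^5 J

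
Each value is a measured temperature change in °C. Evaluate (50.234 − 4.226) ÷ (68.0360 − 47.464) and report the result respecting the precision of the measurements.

50.234 − 4.226 = 46.008, limited to 3 d.p. → 5 s.f.; 68.0360 − 47.464 = 20.5720, limited to 3 d.p. → 5 s.f.
Carrying full precision, 46.008 ÷ 20.5720 = 2.23643787673…; keep min(5, 5) = 5 s.f.
Rounded to 5 significant figures: 2.2364.

2.2364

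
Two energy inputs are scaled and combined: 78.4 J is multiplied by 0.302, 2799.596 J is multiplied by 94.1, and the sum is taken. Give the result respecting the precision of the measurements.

2.63 × 10⁵ J

78.4 × 0.302 = 23.6768 → 23.7 J (3 s.f., last digit at the 10^-1 place).
2799.596 × 94.1 = 263441.9836 → 2.63 × 10⁵ J (3 s.f., last digit at the 10^3 place).
Sum: 263465.6604 J; keep the coarser place, 10^3.
Result: 2.63 × 10⁵ J.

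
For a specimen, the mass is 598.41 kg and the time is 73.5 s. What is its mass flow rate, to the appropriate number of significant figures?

mass flow rate = 598.41 kg ÷ 73.5 s = 8.14163265306… kg/s.
598.41 has 5 significant figures; 73.5 has 3.
Division/multiplication keeps the fewest: 3 significant figures.
Rounded: 8.14 kg/s.

8.14 kg/s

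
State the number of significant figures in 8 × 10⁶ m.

8 × 10⁶: in scientific notation every digit of the coefficient is significant.

1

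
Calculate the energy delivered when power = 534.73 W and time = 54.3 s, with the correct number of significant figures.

2.90 × 10^4 J

energy delivered = 534.73 W × 54.3 s = 29035.839 J.
534.73 has 5 significant figures; 54.3 has 3.
Division/multiplication keeps the fewest: 3 significant figures.
Rounded: 2.90 × 10^4 J.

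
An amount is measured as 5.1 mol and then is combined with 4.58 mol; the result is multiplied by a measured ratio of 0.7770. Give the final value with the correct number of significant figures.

5.1 mol + 4.58 mol = 9.68 mol; the sum is limited to 1 decimal place (2 s.f.).
Carrying full precision, 9.68 × 0.7770 = 7.52136 mol; 0.7770 has 4 s.f., so the result keeps min(2, 4) = 2 s.f.
Rounded to 2 significant figures: 7.5 mol.

7.5 mol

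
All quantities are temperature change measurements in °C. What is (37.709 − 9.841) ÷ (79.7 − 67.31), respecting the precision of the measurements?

37.709 − 9.841 = 27.868, limited to 3 d.p. → 5 s.f.; 79.7 − 67.31 = 12.39, limited to 1 d.p. → 3 s.f.
Carrying full precision, 27.868 ÷ 12.39 = 2.24923325262…; keep min(5, 3) = 3 s.f.
Rounded to 3 significant figures: 2.25.

2.25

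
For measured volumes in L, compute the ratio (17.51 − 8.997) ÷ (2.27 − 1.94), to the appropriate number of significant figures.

17.51 − 8.997 = 8.513, limited to 2 d.p. → 3 s.f.; 2.27 − 1.94 = 0.33, limited to 2 d.p. → 2 s.f.
Carrying full precision, 8.513 ÷ 0.33 = 25.796969697…; keep min(3, 2) = 2 s.f.
Rounded to 2 significant figures: 26.

26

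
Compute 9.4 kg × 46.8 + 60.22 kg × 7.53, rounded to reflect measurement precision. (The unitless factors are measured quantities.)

8.9 × 10^2 kg

9.4 × 46.8 = 439.92 → 4.4 × 10^2 kg (2 s.f., last digit at the 10^1 place).
60.22 × 7.53 = 453.4566 → 4.53 × 10^2 kg (3 s.f., last digit at the 10^0 place).
Sum: 893.3766 kg; keep the coarser place, 10^1.
Result: 8.9 × 10^2 kg.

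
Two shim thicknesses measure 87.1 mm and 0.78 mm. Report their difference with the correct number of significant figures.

86.3 mm

87.1 mm − 0.78 mm = 86.32 mm.
Addition/subtraction keeps the fewest decimal places: 87.1 → 1 decimal place, 0.78 → 2 decimal places; limit is 1.
Rounded to 1 decimal place: 86.3 mm.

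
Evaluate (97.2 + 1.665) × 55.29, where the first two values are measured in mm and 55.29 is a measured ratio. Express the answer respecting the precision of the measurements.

5.47 × 10³ mm

97.2 mm + 1.665 mm = 98.865 mm; the sum is limited to 1 decimal place (3 s.f.).
Carrying full precision, 98.865 × 55.29 = 5466.24585 mm; 55.29 has 4 s.f., so the result keeps min(3, 4) = 3 s.f.
Rounded to 3 significant figures: 5.47 × 10³ mm.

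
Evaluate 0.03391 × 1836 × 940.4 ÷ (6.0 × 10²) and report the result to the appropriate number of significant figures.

0.03391 × 1836 × 940.4 ÷ (6.0 × 10²) = 97.58022984
Multiplication/division keeps the fewest significant figures: 0.03391 → 4 s.f., 1836 → 4 s.f., 940.4 → 4 s.f., 6.0 × 10² → 2 s.f.; limit is 2.
Rounded to 2 significant figures: 98.

98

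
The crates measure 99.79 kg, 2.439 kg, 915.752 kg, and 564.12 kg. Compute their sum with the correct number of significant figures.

99.79 kg + 2.439 kg + 915.752 kg + 564.12 kg = 1582.101 kg.
Addition/subtraction keeps the fewest decimal places: 99.79 → 2 decimal places, 2.439 → 3 decimal places, 915.752 → 3 decimal places, 564.12 → 2 decimal places; limit is 2.
Rounded to 2 decimal places: 1582.10 kg.

1582.10 kg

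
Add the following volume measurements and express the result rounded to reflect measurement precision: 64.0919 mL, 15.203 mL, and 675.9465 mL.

64.0919 mL + 15.203 mL + 675.9465 mL = 755.2414 mL.
Addition/subtraction keeps the fewest decimal places: 64.0919 → 4 decimal places, 15.203 → 3 decimal places, 675.9465 → 4 decimal places; limit is 3.
Rounded to 3 decimal places: 755.241 mL.

755.241 mL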